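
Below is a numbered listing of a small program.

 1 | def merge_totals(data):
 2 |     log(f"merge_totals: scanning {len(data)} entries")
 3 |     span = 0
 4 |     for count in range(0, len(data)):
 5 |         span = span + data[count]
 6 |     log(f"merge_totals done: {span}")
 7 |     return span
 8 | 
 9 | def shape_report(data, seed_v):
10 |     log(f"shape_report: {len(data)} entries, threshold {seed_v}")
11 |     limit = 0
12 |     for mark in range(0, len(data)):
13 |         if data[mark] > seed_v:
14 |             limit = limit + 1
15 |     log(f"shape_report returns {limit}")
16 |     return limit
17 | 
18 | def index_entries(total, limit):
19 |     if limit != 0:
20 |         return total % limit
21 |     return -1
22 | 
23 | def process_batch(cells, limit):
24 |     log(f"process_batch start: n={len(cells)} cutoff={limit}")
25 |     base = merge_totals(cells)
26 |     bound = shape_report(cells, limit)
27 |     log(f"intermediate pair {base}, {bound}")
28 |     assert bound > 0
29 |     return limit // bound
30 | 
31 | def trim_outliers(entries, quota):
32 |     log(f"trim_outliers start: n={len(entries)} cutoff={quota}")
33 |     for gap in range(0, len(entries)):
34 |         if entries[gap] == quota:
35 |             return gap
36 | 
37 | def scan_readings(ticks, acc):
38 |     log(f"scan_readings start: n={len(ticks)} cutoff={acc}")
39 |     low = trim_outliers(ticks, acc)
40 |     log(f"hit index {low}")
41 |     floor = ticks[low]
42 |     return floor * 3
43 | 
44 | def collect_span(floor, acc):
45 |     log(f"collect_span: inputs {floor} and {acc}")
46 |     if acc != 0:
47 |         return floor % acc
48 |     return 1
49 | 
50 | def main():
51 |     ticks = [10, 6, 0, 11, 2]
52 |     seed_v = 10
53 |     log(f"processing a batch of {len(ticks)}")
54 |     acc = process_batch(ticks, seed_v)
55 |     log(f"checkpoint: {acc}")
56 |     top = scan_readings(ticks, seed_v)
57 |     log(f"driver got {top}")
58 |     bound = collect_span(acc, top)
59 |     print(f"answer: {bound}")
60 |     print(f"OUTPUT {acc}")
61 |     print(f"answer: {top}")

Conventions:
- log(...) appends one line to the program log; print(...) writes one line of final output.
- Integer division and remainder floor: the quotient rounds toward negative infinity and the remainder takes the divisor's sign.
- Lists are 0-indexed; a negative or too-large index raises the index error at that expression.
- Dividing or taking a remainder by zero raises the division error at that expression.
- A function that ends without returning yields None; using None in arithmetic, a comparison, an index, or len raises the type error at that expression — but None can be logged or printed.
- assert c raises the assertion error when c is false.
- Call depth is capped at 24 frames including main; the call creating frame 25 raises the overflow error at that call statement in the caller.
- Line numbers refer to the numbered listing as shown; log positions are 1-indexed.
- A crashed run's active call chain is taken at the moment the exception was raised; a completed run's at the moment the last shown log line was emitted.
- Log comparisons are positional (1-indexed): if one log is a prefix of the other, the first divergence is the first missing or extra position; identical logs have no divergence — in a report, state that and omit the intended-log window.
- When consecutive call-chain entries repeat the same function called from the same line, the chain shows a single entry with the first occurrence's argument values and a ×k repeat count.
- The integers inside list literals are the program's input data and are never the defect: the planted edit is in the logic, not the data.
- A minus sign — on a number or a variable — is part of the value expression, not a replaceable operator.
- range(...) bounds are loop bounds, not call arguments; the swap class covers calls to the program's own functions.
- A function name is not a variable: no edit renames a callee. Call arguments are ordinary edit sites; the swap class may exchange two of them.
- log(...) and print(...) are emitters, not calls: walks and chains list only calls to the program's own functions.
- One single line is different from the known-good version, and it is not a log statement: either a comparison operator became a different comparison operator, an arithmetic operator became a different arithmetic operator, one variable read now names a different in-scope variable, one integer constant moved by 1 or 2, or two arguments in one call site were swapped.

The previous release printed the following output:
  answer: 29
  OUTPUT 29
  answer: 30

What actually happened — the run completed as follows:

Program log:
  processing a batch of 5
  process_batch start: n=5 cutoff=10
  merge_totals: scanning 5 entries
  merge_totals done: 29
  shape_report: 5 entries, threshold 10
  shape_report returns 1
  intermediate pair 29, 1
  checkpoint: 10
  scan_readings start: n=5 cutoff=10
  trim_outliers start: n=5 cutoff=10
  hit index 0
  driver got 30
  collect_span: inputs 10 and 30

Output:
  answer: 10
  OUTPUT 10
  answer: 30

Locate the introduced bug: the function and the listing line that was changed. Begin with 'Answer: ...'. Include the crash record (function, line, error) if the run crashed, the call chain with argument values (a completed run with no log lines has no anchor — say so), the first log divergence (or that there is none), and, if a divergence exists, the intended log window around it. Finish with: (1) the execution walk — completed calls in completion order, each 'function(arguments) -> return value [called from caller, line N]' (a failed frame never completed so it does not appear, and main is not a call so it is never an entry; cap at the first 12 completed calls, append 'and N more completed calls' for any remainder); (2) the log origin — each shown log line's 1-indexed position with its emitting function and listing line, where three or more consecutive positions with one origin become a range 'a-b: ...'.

Answer: the defect is in process_batch at line 29.
Key observation: Position 8 is the first bad log line: 'checkpoint: 10' should read 'checkpoint: 29'.
Call chain: main -> collect_span(10, 30) (called at line 58).
First divergence: at position 8 the run shows 'checkpoint: 10' where the working version logs 'checkpoint: 29'.
Intended log window:
  6: shape_report returns 1
  7: intermediate pair 29, 1
  8: checkpoint: 29
  9: scan_readings start: n=5 cutoff=10
Execution walk:
  merge_totals([10, 6, 0, 11, 2]) -> 29  [called from process_batch, line 25]
  shape_report([10, 6, 0, 11, 2], 10) -> 1  [called from process_batch, line 26]
  process_batch([10, 6, 0, 11, 2], 10) -> 10  [called from main, line 54]
  trim_outliers([10, 6, 0, 11, 2], 10) -> 0  [called from scan_readings, line 39]
  scan_readings([10, 6, 0, 11, 2], 10) -> 30  [called from main, line 56]
  collect_span(10, 30) -> 10  [called from main, line 58]
Origin of each log line:
  1: logged in main at line 53
  2: logged in process_batch at line 24
  3: logged in merge_totals at line 2
  4: logged in merge_totals at line 6
  5: logged in shape_report at line 10
  6: logged in shape_report at line 15
  7: logged in process_batch at line 27
  8: logged in main at line 55
  9: logged in scan_readings at line 38
  10: logged in trim_outliers at line 32
  11: logged in scan_readings at line 40
  12: logged in main at line 57
  13: logged in collect_span at line 45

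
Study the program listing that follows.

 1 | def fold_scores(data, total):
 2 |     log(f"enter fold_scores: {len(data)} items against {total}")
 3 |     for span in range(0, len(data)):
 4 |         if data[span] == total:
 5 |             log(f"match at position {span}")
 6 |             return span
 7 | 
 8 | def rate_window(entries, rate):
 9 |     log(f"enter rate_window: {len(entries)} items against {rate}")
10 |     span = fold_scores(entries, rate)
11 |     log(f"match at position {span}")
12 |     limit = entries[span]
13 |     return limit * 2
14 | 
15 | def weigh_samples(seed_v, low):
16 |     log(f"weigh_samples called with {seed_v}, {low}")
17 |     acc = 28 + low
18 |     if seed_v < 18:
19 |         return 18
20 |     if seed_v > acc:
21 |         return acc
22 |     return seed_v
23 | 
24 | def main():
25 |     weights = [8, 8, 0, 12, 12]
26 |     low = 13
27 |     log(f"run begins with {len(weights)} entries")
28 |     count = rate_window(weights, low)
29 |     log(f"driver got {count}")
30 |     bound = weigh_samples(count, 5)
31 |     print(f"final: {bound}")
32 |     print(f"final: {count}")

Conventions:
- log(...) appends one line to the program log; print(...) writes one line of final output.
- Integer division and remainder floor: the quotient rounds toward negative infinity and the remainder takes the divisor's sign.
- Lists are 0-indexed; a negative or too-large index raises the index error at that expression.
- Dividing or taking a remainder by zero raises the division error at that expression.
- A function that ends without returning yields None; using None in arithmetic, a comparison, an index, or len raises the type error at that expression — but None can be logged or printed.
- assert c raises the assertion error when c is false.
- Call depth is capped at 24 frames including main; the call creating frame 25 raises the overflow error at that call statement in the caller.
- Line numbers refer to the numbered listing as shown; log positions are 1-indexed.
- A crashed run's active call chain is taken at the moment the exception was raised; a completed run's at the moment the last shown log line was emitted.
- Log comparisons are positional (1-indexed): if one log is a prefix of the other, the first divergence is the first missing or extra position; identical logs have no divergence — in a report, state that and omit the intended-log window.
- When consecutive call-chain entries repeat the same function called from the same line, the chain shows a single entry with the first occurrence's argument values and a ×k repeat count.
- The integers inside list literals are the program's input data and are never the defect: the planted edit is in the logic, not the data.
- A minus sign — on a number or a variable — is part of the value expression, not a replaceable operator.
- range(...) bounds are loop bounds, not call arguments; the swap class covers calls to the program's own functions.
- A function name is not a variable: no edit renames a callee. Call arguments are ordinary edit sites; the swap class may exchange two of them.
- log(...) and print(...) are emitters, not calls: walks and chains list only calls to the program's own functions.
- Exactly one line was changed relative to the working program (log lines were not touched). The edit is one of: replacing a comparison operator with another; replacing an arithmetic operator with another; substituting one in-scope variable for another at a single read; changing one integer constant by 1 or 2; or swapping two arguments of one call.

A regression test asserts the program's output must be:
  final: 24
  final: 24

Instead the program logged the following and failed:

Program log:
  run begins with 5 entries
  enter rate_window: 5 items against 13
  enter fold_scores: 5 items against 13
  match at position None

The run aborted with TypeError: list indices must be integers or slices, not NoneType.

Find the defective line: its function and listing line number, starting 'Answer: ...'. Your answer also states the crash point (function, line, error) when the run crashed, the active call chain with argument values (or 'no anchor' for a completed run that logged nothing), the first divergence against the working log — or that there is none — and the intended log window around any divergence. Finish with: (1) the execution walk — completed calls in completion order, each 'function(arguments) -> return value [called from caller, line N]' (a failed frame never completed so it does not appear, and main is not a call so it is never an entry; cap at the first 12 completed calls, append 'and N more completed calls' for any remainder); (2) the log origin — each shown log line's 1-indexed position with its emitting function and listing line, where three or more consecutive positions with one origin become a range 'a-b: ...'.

Answer: the defect is in main at line 26.
The tell: Position 2 is the first bad log line: 'enter rate_window: 5 items against 13' should read 'enter rate_window: 5 items against 12'.
Crash: rate_window, line 12, TypeError.
Call chain: main -> rate_window([8, 8, 0, 12, 12], 13) (called at line 28).
First divergence: position 2 — the shown line 'enter rate_window: 5 items against 13' should read 'enter rate_window: 5 items against 12'.
Intended log window:
  1: run begins with 5 entries
  2: enter rate_window: 5 items against 12
  3: enter fold_scores: 5 items against 12
Execution walk:
  fold_scores([8, 8, 0, 12, 12], 13) -> None  [called from rate_window, line 10]
Origin of each log line:
  1: logged in main at line 27
  2: logged in rate_window at line 9
  3: logged in fold_scores at line 2
  4: logged in rate_window at line 11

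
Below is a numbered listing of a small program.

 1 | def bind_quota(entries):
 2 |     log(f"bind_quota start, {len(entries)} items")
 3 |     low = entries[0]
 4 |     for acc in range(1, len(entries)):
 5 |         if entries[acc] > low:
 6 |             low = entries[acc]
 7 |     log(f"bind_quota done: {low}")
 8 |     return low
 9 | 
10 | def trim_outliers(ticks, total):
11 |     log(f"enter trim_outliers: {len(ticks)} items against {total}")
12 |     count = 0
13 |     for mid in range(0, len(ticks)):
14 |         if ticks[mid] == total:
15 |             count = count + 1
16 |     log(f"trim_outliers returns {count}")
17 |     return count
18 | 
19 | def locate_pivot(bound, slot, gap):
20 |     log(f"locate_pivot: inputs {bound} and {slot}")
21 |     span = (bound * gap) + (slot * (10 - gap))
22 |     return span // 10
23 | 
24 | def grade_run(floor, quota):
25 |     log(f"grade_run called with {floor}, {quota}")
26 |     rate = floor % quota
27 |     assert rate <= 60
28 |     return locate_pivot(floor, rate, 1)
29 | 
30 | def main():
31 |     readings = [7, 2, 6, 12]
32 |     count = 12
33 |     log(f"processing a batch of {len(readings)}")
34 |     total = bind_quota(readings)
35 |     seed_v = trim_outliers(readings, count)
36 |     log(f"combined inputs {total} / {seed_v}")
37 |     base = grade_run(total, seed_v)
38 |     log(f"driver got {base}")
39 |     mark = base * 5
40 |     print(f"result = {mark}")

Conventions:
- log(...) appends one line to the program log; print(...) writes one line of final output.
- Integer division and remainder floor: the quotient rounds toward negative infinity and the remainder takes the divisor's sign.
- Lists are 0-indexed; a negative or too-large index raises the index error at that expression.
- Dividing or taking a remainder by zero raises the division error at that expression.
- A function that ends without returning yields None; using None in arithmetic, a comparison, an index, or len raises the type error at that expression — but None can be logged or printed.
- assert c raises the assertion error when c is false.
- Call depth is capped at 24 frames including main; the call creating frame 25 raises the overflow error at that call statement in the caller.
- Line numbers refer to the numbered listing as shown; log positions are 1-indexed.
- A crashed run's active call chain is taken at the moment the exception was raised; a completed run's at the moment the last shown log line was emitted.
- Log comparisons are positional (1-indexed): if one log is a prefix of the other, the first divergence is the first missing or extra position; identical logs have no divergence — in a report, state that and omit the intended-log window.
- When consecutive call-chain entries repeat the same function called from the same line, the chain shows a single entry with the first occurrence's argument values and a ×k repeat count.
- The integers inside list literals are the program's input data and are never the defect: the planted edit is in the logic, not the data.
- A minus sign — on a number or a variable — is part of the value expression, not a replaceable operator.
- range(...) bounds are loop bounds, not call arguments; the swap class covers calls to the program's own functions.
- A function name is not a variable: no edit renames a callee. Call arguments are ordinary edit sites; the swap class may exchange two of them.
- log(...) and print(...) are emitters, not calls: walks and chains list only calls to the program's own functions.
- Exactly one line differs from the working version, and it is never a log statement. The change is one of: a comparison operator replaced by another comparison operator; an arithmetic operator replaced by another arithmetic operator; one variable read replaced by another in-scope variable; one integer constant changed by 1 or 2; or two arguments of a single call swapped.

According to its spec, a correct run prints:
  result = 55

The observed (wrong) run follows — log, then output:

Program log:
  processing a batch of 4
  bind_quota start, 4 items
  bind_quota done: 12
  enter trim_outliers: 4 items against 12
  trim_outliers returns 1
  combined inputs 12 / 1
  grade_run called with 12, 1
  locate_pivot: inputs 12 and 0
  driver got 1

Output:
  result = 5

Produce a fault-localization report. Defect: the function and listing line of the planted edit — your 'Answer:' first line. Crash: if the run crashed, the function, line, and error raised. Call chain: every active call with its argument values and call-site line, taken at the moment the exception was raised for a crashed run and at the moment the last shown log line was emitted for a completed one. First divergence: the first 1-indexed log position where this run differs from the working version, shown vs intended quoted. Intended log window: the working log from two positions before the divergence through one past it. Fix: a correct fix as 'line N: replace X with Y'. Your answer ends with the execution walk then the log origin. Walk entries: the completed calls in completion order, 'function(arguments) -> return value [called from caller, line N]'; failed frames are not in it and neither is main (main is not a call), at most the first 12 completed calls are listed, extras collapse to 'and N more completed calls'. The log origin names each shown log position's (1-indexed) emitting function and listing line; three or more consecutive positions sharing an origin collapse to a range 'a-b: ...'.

Answer: the defect is in grade_run at line 26.
Key observation: The earliest visible damage is log position 8 — 'locate_pivot: inputs 12 and 0' rather than the intended 'locate_pivot: inputs 12 and 11'.
Call chain: main.
First divergence: position 8 — the shown line 'locate_pivot: inputs 12 and 0' should read 'locate_pivot: inputs 12 and 11'.
Intended log window:
  6: combined inputs 12 / 1
  7: grade_run called with 12, 1
  8: locate_pivot: inputs 12 and 11
  9: driver got 11
Execution walk:
  bind_quota([7, 2, 6, 12]) -> 12  [called from main, line 34]
  trim_outliers([7, 2, 6, 12], 12) -> 1  [called from main, line 35]
  locate_pivot(12, 0, 1) -> 1  [called from grade_run, line 28]
  grade_run(12, 1) -> 1  [called from main, line 37]
Log origins:
  1: logged in main at line 33
  2: logged in bind_quota at line 2
  3: logged in bind_quota at line 7
  4: logged in trim_outliers at line 11
  5: logged in trim_outliers at line 16
  6: logged in main at line 36
  7: logged in grade_run at line 25
  8: logged in locate_pivot at line 20
  9: logged in main at line 38
A correct fix: line 26: replace `%` with `-`.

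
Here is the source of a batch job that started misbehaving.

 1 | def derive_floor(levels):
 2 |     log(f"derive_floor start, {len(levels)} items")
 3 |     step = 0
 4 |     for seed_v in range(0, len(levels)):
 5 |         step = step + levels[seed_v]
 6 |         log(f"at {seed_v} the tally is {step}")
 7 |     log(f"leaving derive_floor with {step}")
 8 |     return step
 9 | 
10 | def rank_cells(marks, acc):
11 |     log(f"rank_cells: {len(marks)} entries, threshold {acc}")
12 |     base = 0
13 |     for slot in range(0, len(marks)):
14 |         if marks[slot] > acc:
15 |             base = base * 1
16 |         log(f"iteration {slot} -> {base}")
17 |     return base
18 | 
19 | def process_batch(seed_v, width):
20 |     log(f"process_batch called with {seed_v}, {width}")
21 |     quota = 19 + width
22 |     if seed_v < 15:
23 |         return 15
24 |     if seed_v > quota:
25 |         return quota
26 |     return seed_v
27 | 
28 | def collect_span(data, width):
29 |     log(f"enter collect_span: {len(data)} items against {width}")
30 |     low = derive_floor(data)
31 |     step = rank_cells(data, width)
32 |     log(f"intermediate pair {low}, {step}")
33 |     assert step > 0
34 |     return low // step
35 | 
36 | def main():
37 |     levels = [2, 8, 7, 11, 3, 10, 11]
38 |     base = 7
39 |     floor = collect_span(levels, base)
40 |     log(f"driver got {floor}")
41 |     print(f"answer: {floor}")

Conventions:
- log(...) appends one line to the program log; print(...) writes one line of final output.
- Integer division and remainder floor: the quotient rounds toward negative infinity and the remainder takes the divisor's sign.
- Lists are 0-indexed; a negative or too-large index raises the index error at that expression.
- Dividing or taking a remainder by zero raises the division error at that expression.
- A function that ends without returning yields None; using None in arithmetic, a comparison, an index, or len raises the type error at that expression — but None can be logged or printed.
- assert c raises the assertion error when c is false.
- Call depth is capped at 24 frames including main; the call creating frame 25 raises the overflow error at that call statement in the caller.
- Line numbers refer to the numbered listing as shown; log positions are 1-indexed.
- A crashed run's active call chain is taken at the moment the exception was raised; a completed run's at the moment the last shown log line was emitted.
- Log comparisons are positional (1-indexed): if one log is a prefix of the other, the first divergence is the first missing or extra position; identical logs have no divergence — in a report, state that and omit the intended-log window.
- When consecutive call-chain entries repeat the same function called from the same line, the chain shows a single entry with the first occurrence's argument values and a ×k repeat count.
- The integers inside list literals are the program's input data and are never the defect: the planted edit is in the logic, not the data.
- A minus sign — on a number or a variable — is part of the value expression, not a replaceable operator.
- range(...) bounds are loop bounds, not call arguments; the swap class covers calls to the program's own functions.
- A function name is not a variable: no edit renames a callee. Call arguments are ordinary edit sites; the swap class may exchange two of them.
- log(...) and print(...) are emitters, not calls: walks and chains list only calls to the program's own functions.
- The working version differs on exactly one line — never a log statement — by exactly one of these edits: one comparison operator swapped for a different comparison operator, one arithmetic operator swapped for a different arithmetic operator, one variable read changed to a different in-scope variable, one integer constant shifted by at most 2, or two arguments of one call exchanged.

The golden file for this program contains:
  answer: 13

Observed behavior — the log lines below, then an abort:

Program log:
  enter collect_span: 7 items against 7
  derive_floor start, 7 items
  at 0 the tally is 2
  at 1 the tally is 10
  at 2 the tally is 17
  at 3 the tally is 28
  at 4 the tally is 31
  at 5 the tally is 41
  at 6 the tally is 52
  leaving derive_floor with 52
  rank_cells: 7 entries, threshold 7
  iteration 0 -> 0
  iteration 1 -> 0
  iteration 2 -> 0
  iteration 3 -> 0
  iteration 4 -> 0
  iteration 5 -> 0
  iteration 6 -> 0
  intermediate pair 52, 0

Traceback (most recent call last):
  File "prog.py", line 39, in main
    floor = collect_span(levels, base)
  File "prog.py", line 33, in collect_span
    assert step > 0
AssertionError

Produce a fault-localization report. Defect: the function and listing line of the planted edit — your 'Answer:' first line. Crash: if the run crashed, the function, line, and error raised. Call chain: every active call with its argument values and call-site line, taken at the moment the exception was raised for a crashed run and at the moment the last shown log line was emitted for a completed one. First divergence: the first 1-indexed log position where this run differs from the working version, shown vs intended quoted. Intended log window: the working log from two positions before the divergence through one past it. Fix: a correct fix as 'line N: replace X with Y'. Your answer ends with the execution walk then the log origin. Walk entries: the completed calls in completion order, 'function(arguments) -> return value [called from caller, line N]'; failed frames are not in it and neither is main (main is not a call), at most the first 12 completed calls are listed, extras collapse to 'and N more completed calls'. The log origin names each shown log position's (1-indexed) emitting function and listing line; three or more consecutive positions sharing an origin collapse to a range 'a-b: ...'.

Answer: the defect is in rank_cells at line 15.
Core observation: Everything matches until log position 13, which reads 'iteration 1 -> 0' in place of 'iteration 1 -> 1'.
Crash: collect_span, line 33, AssertionError.
Call chain: main -> collect_span([2, 8, 7, 11, 3, 10, 11], 7) (called at line 39).
First divergence: at position 13 the run shows 'iteration 1 -> 0' where the working version logs 'iteration 1 -> 1'.
Intended log window:
  11: rank_cells: 7 entries, threshold 7
  12: iteration 0 -> 0
  13: iteration 1 -> 1
  14: iteration 2 -> 1
Execution walk:
  derive_floor([2, 8, 7, 11, 3, 10, 11]) -> 52  [called from collect_span, line 30]
  rank_cells([2, 8, 7, 11, 3, 10, 11], 7) -> 0  [called from collect_span, line 31]
Origin of each log line:
  1: emitted by collect_span (line 29)
  2: emitted by derive_floor (line 2)
  3-9: emitted by derive_floor (line 6)
  10: emitted by derive_floor (line 7)
  11: emitted by rank_cells (line 11)
  12-18: emitted by rank_cells (line 16)
  19: emitted by collect_span (line 32)
A correct fix: line 15: replace `*` with `+`.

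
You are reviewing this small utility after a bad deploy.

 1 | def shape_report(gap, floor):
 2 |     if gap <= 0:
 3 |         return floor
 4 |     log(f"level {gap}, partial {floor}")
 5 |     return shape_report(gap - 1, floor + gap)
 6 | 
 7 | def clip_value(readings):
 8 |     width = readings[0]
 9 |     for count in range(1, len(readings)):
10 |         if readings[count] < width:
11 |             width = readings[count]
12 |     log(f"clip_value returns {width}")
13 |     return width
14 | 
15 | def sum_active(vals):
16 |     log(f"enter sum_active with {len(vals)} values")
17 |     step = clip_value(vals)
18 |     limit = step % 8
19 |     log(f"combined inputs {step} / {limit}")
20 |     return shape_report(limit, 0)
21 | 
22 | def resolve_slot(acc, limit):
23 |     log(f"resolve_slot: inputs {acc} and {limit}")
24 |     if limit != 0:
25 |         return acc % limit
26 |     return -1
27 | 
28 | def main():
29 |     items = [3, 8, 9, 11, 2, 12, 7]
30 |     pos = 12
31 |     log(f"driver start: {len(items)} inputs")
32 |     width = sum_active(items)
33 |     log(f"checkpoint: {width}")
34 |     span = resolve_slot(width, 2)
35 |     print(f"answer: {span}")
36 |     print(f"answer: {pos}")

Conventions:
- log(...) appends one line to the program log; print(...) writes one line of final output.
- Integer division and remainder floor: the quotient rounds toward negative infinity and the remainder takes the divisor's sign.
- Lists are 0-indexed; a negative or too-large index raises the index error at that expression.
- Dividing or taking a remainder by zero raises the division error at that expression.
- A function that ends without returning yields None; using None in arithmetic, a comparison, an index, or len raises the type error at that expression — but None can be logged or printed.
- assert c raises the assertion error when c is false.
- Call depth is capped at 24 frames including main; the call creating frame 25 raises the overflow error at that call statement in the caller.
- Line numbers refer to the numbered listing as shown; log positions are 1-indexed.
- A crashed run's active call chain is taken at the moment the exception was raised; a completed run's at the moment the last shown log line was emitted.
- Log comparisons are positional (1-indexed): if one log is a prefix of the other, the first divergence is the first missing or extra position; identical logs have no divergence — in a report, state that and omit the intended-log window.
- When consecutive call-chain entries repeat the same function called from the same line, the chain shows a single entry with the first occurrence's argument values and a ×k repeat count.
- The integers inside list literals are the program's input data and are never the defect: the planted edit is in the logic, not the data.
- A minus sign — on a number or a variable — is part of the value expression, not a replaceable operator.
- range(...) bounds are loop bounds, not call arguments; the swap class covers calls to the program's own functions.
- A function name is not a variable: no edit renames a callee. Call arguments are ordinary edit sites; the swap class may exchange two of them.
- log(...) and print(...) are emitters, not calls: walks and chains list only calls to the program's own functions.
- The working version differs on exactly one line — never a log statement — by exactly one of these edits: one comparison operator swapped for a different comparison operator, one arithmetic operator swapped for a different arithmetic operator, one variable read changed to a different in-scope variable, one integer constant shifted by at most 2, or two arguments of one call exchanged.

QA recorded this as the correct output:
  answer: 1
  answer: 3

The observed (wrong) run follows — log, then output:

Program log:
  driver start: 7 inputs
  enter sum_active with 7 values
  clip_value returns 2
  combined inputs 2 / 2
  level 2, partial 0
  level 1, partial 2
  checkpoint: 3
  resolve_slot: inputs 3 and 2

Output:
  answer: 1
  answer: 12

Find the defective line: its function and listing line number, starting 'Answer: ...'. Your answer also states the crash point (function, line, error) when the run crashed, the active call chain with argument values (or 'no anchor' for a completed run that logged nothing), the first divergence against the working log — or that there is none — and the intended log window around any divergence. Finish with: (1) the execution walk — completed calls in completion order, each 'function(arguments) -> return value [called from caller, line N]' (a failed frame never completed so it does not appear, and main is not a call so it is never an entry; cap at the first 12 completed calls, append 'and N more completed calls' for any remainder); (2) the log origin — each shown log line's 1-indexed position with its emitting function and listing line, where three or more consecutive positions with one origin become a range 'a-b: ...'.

Answer: the defect is in main at line 36.
The tell: Log streams are identical — the defect surfaces only in the printed output.
Call chain: main -> resolve_slot(3, 2) (called at line 34).
First divergence: none (the log streams are identical).
Execution walk:
  clip_value([3, 8, 9, 11, 2, 12, 7]) -> 2  [called from sum_active, line 17]
  shape_report(0, 3) -> 3  [called from shape_report, line 5]
  shape_report(1, 2) -> 3  [called from shape_report, line 5]
  shape_report(2, 0) -> 3  [called from sum_active, line 20]
  sum_active([3, 8, 9, 11, 2, 12, 7]) -> 3  [called from main, line 32]
  resolve_slot(3, 2) -> 1  [called from main, line 34]
Log origin:
  1: from main, line 31
  2: from sum_active, line 16
  3: from clip_value, line 12
  4: from sum_active, line 19
  5: from shape_report, line 4
  6: from shape_report, line 4
  7: from main, line 33
  8: from resolve_slot, line 23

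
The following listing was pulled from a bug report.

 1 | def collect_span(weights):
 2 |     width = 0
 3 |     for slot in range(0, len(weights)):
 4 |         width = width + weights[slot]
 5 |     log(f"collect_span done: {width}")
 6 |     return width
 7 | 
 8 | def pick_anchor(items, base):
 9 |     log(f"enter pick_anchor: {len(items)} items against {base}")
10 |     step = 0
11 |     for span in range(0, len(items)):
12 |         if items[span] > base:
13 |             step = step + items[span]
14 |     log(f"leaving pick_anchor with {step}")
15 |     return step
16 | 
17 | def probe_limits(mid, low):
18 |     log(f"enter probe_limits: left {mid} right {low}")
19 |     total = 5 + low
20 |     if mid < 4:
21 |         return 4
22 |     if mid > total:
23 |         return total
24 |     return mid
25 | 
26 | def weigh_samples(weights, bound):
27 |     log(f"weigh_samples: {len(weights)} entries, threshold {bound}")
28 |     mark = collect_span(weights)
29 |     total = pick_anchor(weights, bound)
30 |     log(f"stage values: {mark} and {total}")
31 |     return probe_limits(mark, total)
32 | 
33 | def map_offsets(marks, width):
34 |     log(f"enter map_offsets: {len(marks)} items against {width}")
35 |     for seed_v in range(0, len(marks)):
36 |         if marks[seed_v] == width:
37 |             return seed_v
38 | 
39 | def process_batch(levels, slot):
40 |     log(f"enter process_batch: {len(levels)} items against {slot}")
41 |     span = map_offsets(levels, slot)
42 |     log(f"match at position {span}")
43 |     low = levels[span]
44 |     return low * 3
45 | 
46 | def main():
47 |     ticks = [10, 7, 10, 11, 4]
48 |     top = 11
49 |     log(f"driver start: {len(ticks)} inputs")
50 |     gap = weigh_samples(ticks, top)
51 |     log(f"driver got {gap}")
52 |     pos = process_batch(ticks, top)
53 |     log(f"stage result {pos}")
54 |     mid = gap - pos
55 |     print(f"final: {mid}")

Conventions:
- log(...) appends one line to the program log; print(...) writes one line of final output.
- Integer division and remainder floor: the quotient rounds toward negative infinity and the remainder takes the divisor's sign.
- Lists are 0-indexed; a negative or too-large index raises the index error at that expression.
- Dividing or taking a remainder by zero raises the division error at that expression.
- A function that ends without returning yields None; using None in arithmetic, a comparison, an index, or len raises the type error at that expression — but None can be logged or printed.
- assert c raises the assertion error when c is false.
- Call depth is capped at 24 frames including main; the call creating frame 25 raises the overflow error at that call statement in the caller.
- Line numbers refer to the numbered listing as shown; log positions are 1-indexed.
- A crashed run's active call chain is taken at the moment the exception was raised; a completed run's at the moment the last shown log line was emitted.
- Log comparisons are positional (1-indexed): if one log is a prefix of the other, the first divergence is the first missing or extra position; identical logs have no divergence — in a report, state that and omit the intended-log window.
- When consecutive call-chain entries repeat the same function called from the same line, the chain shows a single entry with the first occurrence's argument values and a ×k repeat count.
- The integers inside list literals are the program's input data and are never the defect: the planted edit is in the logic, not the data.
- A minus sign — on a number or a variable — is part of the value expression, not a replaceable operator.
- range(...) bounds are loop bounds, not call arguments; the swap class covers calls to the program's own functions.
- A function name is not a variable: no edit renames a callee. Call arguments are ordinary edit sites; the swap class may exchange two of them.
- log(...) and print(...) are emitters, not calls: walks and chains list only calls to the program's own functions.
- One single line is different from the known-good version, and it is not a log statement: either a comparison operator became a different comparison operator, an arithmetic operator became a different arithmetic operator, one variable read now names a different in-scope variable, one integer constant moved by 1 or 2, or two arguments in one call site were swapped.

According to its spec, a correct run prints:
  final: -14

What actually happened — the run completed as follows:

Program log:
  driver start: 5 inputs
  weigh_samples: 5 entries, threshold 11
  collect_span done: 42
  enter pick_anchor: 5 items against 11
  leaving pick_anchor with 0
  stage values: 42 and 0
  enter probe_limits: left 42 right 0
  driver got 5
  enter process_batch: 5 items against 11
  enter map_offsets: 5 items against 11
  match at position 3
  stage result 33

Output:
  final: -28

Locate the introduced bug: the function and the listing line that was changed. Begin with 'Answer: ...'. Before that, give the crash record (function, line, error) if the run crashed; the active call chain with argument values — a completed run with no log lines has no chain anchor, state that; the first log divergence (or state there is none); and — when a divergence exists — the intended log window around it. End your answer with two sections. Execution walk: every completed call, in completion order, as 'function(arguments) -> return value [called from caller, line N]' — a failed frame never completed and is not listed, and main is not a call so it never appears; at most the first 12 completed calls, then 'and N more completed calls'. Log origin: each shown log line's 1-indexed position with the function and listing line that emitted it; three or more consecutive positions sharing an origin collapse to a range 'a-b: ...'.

Answer: the defect is in main at line 48.
Core observation: At log position 2 the runs split — shown 'weigh_samples: 5 entries, threshold 11', but the working version logs 'weigh_samples: 5 entries, threshold 10'.
Call chain: main.
First divergence: position 2; shown 'weigh_samples: 5 entries, threshold 11' vs intended 'weigh_samples: 5 entries, threshold 10'.
Intended log window:
  1: driver start: 5 inputs
  2: weigh_samples: 5 entries, threshold 10
  3: collect_span done: 42
Execution walk:
  collect_span([10, 7, 10, 11, 4]) -> 42  [called from weigh_samples, line 28]
  pick_anchor([10, 7, 10, 11, 4], 11) -> 0  [called from weigh_samples, line 29]
  probe_limits(42, 0) -> 5  [called from weigh_samples, line 31]
  weigh_samples([10, 7, 10, 11, 4], 11) -> 5  [called from main, line 50]
  map_offsets([10, 7, 10, 11, 4], 11) -> 3  [called from process_batch, line 41]
  process_batch([10, 7, 10, 11, 4], 11) -> 33  [called from main, line 52]
Log origin:
  1: from main, line 49
  2: from weigh_samples, line 27
  3: from collect_span, line 5
  4: from pick_anchor, line 9
  5: from pick_anchor, line 14
  6: from weigh_samples, line 30
  7: from probe_limits, line 18
  8: from main, line 51
  9: from process_batch, line 40
  10: from map_offsets, line 34
  11: from process_batch, line 42
  12: from main, line 53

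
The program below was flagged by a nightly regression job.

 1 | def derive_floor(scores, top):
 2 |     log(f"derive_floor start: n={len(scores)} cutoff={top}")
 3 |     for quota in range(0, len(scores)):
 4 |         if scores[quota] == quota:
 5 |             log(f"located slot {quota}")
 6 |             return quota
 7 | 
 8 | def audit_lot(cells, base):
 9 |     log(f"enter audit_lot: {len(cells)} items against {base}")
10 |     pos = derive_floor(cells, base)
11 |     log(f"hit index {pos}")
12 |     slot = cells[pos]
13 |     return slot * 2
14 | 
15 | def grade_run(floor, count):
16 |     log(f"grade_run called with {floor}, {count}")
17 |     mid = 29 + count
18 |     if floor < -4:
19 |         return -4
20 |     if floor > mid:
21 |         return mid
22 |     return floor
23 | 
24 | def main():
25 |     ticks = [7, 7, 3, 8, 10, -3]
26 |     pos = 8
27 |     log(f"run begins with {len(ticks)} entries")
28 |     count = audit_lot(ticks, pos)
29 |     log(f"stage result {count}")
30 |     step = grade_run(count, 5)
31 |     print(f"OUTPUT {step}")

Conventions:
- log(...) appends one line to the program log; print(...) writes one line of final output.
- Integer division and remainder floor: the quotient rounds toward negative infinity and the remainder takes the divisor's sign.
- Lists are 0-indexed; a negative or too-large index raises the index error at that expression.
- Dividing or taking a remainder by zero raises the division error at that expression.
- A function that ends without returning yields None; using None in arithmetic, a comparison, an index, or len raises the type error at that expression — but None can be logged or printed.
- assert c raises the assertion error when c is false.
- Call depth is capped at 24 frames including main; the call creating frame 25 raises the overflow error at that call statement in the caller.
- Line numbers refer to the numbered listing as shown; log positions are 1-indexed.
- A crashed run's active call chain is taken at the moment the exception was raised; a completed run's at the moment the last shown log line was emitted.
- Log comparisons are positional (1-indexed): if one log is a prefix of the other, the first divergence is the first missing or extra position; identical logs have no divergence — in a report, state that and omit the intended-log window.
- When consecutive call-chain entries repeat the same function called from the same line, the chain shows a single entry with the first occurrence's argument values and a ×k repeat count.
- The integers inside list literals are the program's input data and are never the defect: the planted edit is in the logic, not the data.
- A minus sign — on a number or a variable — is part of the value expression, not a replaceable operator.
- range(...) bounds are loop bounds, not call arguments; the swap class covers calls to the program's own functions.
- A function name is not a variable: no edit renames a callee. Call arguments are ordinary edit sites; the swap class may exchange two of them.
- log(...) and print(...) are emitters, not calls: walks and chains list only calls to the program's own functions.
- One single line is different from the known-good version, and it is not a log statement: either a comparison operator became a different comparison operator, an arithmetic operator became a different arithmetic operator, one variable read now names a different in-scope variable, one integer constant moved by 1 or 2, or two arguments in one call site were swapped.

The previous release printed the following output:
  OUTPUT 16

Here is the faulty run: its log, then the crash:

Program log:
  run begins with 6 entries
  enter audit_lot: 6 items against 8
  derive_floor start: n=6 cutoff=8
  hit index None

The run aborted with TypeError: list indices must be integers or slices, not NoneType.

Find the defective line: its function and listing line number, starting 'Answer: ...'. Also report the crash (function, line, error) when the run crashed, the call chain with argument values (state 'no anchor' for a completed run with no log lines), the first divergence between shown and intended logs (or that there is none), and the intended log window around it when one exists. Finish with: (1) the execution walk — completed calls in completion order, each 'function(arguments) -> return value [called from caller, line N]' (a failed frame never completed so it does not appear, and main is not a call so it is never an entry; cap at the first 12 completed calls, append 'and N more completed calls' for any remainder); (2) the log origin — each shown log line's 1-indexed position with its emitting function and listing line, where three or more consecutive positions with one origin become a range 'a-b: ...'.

Answer: the defect is in derive_floor at line 4.
Key fact: Everything matches until log position 4, which reads 'hit index None' in place of 'located slot 3'.
Crash: audit_lot, line 12, TypeError.
Call chain: main -> audit_lot([7, 7, 3, 8, 10, -3], 8) (called at line 28).
First divergence: at position 4 the run shows 'hit index None' where the working version logs 'located slot 3'.
Intended log window:
  2: enter audit_lot: 6 items against 8
  3: derive_floor start: n=6 cutoff=8
  4: located slot 3
  5: hit index 3
Execution walk:
  derive_floor([7, 7, 3, 8, 10, -3], 8) -> None  [called from audit_lot, line 10]
Log origin:
  1: emitted by main (line 27)
  2: emitted by audit_lot (line 9)
  3: emitted by derive_floor (line 2)
  4: emitted by audit_lot (line 11)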